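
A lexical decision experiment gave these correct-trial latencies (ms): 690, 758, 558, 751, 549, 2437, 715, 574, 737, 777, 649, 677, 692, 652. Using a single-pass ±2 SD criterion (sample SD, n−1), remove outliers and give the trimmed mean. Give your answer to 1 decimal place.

n = 14, ΣRT = 11216, M = 801.143
Σ(x−M)² = 2951877.71; s = √(2951877.71/13) = 476.516
Cutoffs: 801.143 ± 2·476.516 → [-151.9, 1754.2]
Outside: 2437 → excluded.
Retained (n=13): Σ = 8779, mean = 8779/13 = 675.308

675.3 ms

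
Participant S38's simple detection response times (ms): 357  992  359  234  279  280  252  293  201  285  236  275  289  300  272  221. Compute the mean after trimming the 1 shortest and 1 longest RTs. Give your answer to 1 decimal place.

Sorted: 201, 221, 234, 236, 252, 272, 275, 279, 280, 285, 289, 293, 300, 357, 359, 992
Drop lowest 1 (201) and highest 1 (992)
Remaining (n=14): Σ = 3932, mean = 3932/14 = 280.857

280.9 ms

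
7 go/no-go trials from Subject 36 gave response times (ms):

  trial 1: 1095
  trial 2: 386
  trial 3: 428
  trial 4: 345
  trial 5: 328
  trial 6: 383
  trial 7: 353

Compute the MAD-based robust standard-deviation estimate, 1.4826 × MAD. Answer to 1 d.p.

Sorted: 328, 345, 353, 383, 386, 428, 1095 → median = 383
|x − 383| sorted: 0, 3, 30, 38, 45, 55, 712 → MAD = 38
Robust SD ≈ 1.4826 × 38 = 56.339

56.3 ms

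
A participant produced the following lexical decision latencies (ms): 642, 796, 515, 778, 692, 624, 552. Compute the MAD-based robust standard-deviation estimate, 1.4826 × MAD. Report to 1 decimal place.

Sorted: 515, 552, 624, 642, 692, 778, 796 → median = 642
|x − 642| sorted: 0, 18, 50, 90, 127, 136, 154 → MAD = 90
Robust SD ≈ 1.4826 × 90 = 133.434

133.4 ms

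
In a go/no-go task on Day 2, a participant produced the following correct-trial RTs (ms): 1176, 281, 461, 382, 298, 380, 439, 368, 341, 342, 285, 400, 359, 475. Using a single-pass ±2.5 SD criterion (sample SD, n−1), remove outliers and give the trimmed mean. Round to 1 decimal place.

n = 14, ΣRT = 5987, M = 427.643
Σ(x−M)² = 650409.21; s = √(650409.21/13) = 223.677
Cutoffs: 427.643 ± 2.5·223.677 → [-131.6, 986.8]
Outside: 1176 → excluded.
Retained (n=13): Σ = 4811, mean = 4811/13 = 370.077

370.1 ms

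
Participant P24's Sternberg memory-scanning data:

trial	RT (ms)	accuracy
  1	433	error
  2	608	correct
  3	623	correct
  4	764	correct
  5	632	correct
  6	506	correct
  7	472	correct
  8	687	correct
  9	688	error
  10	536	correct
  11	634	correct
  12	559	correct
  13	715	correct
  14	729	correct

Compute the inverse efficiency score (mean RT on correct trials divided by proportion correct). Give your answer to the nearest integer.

726 ms

Correct trials (n=12): 608, 623, 764, 632, 506, 472, 687, 536, 634, 559, 715, 729
Mean correct RT = 7465/12 = 622.0833 ms
Proportion correct = 12/14
IES = 622.0833 / (12/14) = 725.764 ms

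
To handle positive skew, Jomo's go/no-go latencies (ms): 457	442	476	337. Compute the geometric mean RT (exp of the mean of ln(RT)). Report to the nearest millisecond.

424 ms

ln(RT): 6.1247, 6.0913, 6.1654, 5.8201
Mean ln(RT) = 24.2015/4 = 6.05037
Geometric mean = exp(6.05037) = 424.27 ms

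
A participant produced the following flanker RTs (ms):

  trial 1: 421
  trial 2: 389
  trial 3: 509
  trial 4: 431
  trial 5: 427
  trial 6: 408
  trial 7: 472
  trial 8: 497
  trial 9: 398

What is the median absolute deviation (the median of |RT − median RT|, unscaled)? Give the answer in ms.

29 ms

Sorted: 389, 398, 408, 421, 427, 431, 472, 497, 509 → median = 427
|x − 427|: 6, 38, 82, 4, 0, 19, 45, 70, 29
Sorted deviations: 0, 4, 6, 19, 29, 38, 45, 70, 82 → MAD = 29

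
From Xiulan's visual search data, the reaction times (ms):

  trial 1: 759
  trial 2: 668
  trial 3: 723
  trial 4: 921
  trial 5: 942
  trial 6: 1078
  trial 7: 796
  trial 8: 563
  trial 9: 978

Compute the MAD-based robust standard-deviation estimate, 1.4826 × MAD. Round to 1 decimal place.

189.8 ms

Sorted: 563, 668, 723, 759, 796, 921, 942, 978, 1078 → median = 796
|x − 796| sorted: 0, 37, 73, 125, 128, 146, 182, 233, 282 → MAD = 128
Robust SD ≈ 1.4826 × 128 = 189.773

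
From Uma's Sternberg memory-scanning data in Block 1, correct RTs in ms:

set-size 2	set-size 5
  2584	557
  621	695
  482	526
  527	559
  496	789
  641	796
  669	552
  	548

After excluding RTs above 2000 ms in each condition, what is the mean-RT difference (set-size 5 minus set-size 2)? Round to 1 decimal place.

set-size 2: exclude 2584
M(set-size 2) = 3436/6 = 572.667
M(set-size 5) = 5022/8 = 627.750
Difference = 627.750 − 572.667 = 55.083 ms

55.1 ms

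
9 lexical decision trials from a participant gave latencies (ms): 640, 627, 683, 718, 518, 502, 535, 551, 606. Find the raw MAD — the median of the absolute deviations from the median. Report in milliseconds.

71 ms

Sorted: 502, 518, 535, 551, 606, 627, 640, 683, 718 → median = 606
|x − 606|: 34, 21, 77, 112, 88, 104, 71, 55, 0
Sorted deviations: 0, 21, 34, 55, 71, 77, 88, 104, 112 → MAD = 71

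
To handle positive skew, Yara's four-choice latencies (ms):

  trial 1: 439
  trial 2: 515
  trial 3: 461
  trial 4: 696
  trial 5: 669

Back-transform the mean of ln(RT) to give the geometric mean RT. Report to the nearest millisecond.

546 ms

ln(RT): 6.0845, 6.2442, 6.1334, 6.5453, 6.5058
Mean ln(RT) = 31.5132/5 = 6.30264
Geometric mean = exp(6.30264) = 546.01 ms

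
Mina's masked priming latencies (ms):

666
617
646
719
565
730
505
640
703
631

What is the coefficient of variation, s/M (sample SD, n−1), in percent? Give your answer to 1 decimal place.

n = 10, Σ = 6422, M = 642.2000
Σ(x−M)² = 43433.600; s = √(43433.600/9) = 69.4691
CV = 69.4691 / 642.2000 = 0.10817 = 10.817%

10.8%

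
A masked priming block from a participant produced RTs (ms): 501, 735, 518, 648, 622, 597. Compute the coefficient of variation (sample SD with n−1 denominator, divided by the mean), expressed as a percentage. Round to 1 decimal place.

14.3%

n = 6, Σ = 3621, M = 603.5000
Σ(x−M)² = 37473.500; s = √(37473.500/5) = 86.5719
CV = 86.5719 / 603.5000 = 0.14345 = 14.345%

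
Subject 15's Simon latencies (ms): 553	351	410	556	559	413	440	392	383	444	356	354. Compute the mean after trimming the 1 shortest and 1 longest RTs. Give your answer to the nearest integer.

430 ms

Sorted: 351, 354, 356, 383, 392, 410, 413, 440, 444, 553, 556, 559
Drop lowest 1 (351) and highest 1 (559)
Remaining (n=10): Σ = 4301, mean = 4301/10 = 430.100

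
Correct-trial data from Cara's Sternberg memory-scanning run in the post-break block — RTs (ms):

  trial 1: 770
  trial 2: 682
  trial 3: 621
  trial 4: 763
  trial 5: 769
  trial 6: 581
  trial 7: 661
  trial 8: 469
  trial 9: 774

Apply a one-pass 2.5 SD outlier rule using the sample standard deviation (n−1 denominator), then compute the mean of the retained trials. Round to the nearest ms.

n = 9, ΣRT = 6090, M = 676.667
Σ(x−M)² = 89814.00; s = √(89814.00/8) = 105.956
Cutoffs: 676.667 ± 2.5·105.956 → [411.8, 941.6]
No RTs fall outside the cutoffs; all 9 retained. Mean = 6090/9 = 676.667

677 ms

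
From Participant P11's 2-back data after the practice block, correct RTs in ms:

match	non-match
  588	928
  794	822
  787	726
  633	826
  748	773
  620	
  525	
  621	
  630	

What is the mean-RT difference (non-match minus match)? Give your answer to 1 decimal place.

M(match) = 5946/9 = 660.667
M(non-match) = 4075/5 = 815.000
Difference = 815.000 − 660.667 = 154.333 ms

154.3 ms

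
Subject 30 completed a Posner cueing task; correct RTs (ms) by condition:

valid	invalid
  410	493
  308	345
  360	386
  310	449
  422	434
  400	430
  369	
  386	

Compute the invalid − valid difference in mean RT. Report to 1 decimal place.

M(valid) = 2965/8 = 370.625
M(invalid) = 2537/6 = 422.833
Difference = 422.833 − 370.625 = 52.208 ms

52.2 ms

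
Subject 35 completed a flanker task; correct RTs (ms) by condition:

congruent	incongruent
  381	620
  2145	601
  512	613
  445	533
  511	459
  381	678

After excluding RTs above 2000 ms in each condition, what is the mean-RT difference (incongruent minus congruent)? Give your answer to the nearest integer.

138 ms

congruent: exclude 2145
M(congruent) = 2230/5 = 446.000
M(incongruent) = 3504/6 = 584.000
Difference = 584.000 − 446.000 = 138.000 ms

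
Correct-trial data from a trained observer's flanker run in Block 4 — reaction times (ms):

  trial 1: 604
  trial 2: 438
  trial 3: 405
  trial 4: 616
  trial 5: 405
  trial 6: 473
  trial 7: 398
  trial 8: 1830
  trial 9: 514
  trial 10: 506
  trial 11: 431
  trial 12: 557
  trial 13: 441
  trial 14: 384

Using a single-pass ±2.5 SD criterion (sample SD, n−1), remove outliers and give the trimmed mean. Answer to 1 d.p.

474.8 ms

n = 14, ΣRT = 8002, M = 571.571
Σ(x−M)² = 1779663.43; s = √(1779663.43/13) = 369.996
Cutoffs: 571.571 ± 2.5·369.996 → [-353.4, 1496.6]
Outside: 1830 → excluded.
Retained (n=13): Σ = 6172, mean = 6172/13 = 474.769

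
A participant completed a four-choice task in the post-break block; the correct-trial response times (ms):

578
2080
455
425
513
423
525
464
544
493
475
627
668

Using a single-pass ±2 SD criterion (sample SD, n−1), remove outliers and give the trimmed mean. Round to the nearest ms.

516 ms

n = 13, ΣRT = 8270, M = 636.154
Σ(x−M)² = 2324123.69; s = √(2324123.69/12) = 440.087
Cutoffs: 636.154 ± 2·440.087 → [-244.0, 1516.3]
Outside: 2080 → excluded.
Retained (n=12): Σ = 6190, mean = 6190/12 = 515.833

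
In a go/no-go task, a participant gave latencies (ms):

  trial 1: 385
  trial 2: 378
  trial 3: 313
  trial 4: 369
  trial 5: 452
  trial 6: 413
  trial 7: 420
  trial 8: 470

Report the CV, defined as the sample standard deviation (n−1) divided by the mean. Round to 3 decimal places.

n = 8, Σ = 3200, M = 400.0000
Σ(x−M)² = 17412.000; s = √(17412.000/7) = 49.8741
CV = 49.8741 / 400.0000 = 0.12469

0.125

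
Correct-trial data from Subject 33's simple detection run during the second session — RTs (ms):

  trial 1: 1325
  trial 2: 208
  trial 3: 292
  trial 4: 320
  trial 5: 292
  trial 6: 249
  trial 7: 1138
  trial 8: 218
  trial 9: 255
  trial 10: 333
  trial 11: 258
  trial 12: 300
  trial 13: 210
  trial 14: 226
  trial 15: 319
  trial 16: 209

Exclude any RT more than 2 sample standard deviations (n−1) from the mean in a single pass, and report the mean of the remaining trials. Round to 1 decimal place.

n = 16, ΣRT = 6152, M = 384.500
Σ(x−M)² = 1684038.00; s = √(1684038.00/15) = 335.066
Cutoffs: 384.500 ± 2·335.066 → [-285.6, 1054.6]
Outside: 1138, 1325 → excluded.
Retained (n=14): Σ = 3689, mean = 3689/14 = 263.500

263.5 ms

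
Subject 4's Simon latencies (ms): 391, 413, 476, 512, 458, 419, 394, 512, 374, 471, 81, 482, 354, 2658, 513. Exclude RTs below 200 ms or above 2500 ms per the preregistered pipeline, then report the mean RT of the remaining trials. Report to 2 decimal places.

Excluded: 81, 2658
Retained (n=13): Σ = 5769
Mean = 5769/13 = 443.7692

443.77 ms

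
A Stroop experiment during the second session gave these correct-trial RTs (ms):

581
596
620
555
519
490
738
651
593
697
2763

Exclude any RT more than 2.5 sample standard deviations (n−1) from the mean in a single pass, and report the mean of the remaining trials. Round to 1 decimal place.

604.0 ms

n = 11, ΣRT = 8803, M = 800.273
Σ(x−M)² = 4289934.18; s = √(4289934.18/10) = 654.976
Cutoffs: 800.273 ± 2.5·654.976 → [-837.2, 2437.7]
Outside: 2763 → excluded.
Retained (n=10): Σ = 6040, mean = 6040/10 = 604.000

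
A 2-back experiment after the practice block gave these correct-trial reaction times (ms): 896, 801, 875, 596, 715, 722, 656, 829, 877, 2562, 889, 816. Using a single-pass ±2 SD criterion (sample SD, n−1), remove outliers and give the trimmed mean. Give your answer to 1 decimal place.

788.4 ms

n = 12, ΣRT = 11234, M = 936.167
Σ(x−M)² = 2987597.67; s = √(2987597.67/11) = 521.152
Cutoffs: 936.167 ± 2·521.152 → [-106.1, 1978.5]
Outside: 2562 → excluded.
Retained (n=11): Σ = 8672, mean = 8672/11 = 788.364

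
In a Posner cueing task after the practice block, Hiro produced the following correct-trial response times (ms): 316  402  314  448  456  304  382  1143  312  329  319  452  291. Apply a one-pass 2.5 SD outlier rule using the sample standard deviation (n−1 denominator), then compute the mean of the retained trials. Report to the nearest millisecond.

360 ms

n = 13, ΣRT = 5468, M = 420.615
Σ(x−M)² = 609891.08; s = √(609891.08/12) = 225.442
Cutoffs: 420.615 ± 2.5·225.442 → [-143.0, 984.2]
Outside: 1143 → excluded.
Retained (n=12): Σ = 4325, mean = 4325/12 = 360.417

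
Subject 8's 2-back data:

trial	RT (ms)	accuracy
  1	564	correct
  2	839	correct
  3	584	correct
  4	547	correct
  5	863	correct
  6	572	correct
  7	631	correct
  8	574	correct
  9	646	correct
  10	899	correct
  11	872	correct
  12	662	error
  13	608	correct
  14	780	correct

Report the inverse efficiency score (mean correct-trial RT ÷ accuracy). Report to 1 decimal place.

743.8 ms

Correct trials (n=13): 564, 839, 584, 547, 863, 572, 631, 574, 646, 899, 872, 608, 780
Mean correct RT = 8979/13 = 690.6923 ms
Proportion correct = 13/14
IES = 690.6923 / (13/14) = 743.822 ms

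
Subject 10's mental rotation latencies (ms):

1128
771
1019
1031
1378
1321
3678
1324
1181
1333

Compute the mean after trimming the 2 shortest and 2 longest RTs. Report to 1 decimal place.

Sorted: 771, 1019, 1031, 1128, 1181, 1321, 1324, 1333, 1378, 3678
Drop lowest 2 (771, 1019) and highest 2 (1378, 3678)
Remaining (n=6): Σ = 7318, mean = 7318/6 = 1219.667

1219.7 ms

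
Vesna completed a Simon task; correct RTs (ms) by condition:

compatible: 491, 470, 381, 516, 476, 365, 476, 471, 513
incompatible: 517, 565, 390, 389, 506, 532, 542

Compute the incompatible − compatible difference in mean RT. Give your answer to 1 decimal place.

M(compatible) = 4159/9 = 462.111
M(incompatible) = 3441/7 = 491.571
Difference = 491.571 − 462.111 = 29.460 ms

29.5 ms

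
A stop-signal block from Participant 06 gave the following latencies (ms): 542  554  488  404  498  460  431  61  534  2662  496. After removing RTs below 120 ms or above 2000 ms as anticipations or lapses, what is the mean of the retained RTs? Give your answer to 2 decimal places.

489.67 ms

Excluded: 61, 2662
Retained (n=9): Σ = 4407
Mean = 4407/9 = 489.6667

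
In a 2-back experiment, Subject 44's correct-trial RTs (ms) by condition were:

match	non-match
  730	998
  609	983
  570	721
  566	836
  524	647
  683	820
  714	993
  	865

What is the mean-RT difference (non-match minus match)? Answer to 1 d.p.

229.9 ms

M(match) = 4396/7 = 628.000
M(non-match) = 6863/8 = 857.875
Difference = 857.875 − 628.000 = 229.875 ms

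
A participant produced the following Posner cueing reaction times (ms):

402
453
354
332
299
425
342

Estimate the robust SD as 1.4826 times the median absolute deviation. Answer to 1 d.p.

Sorted: 299, 332, 342, 354, 402, 425, 453 → median = 354
|x − 354| sorted: 0, 12, 22, 48, 55, 71, 99 → MAD = 48
Robust SD ≈ 1.4826 × 48 = 71.165

71.2 ms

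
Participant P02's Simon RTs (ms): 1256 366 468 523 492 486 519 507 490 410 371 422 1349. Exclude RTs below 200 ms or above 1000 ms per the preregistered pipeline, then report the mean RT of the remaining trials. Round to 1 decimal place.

Excluded: 1256, 1349
Retained (n=11): Σ = 5054
Mean = 5054/11 = 459.4545

459.5 ms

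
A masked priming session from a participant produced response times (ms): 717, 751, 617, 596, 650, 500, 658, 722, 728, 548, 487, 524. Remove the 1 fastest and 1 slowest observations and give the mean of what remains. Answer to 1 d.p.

Sorted: 487, 500, 524, 548, 596, 617, 650, 658, 717, 722, 728, 751
Drop lowest 1 (487) and highest 1 (751)
Remaining (n=10): Σ = 6260, mean = 6260/10 = 626.000

626.0 ms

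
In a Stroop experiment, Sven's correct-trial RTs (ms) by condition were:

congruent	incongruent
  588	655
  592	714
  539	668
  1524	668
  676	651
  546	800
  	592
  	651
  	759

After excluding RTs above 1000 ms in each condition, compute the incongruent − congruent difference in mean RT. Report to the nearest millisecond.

96 ms

congruent: exclude 1524
M(congruent) = 2941/5 = 588.200
M(incongruent) = 6158/9 = 684.222
Difference = 684.222 − 588.200 = 96.022 ms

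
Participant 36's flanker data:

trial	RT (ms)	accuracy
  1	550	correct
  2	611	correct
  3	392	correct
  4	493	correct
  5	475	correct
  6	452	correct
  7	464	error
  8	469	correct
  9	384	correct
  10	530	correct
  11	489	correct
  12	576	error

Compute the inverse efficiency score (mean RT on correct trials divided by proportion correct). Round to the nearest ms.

581 ms

Correct trials (n=10): 550, 611, 392, 493, 475, 452, 469, 384, 530, 489
Mean correct RT = 4845/10 = 484.5000 ms
Proportion correct = 10/12
IES = 484.5000 / (10/12) = 581.400 ms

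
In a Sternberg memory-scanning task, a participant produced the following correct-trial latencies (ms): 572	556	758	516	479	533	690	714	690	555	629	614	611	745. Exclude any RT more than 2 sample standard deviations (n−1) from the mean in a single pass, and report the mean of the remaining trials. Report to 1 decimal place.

n = 14, ΣRT = 8662, M = 618.714
Σ(x−M)² = 102370.86; s = √(102370.86/13) = 88.739
Cutoffs: 618.714 ± 2·88.739 → [441.2, 796.2]
No RTs fall outside the cutoffs; all 14 retained. Mean = 8662/14 = 618.714

618.7 ms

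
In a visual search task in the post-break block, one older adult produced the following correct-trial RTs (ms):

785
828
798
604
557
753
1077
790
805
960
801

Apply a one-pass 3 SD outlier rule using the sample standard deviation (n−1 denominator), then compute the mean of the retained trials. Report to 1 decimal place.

n = 11, ΣRT = 8758, M = 796.182
Σ(x−M)² = 202981.64; s = √(202981.64/10) = 142.472
Cutoffs: 796.182 ± 3·142.472 → [368.8, 1223.6]
No RTs fall outside the cutoffs; all 11 retained. Mean = 8758/11 = 796.182

796.2 ms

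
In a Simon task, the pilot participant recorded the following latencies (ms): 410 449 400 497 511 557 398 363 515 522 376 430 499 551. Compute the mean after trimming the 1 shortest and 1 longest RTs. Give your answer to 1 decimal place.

Sorted: 363, 376, 398, 400, 410, 430, 449, 497, 499, 511, 515, 522, 551, 557
Drop lowest 1 (363) and highest 1 (557)
Remaining (n=12): Σ = 5558, mean = 5558/12 = 463.167

463.2 ms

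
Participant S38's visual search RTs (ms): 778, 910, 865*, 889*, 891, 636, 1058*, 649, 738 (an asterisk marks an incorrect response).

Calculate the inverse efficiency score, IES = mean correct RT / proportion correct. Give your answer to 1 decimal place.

Correct trials (n=6): 778, 910, 891, 636, 649, 738
Mean correct RT = 4602/6 = 767.0000 ms
Proportion correct = 6/9
IES = 767.0000 / (6/9) = 1150.500 ms

1150.5 ms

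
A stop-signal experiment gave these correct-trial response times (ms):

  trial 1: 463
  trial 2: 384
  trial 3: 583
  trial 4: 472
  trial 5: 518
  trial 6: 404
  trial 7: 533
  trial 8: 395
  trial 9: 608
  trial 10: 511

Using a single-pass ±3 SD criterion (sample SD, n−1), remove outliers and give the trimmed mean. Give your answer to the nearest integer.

487 ms

n = 10, ΣRT = 4871, M = 487.100
Σ(x−M)² = 54272.90; s = √(54272.90/9) = 77.655
Cutoffs: 487.100 ± 3·77.655 → [254.1, 720.1]
No RTs fall outside the cutoffs; all 10 retained. Mean = 4871/10 = 487.100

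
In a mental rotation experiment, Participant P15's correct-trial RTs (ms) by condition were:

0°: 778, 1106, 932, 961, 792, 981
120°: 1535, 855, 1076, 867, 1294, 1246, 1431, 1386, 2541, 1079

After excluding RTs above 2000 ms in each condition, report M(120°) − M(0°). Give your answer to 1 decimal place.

120°: exclude 2541
M(0°) = 5550/6 = 925.000
M(120°) = 10769/9 = 1196.556
Difference = 1196.556 − 925.000 = 271.556 ms

271.6 ms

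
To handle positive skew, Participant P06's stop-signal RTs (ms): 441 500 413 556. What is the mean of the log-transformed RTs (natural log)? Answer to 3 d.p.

6.162

ln(RT): 6.0890, 6.2146, 6.0234, 6.3208
Σ ln(RT) = 24.6479
Mean = 24.6479/4 = 6.16197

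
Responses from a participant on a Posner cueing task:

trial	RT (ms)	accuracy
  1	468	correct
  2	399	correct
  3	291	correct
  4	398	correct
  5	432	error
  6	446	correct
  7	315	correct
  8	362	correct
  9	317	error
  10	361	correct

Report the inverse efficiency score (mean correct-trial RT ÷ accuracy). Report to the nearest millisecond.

475 ms

Correct trials (n=8): 468, 399, 291, 398, 446, 315, 362, 361
Mean correct RT = 3040/8 = 380.0000 ms
Proportion correct = 8/10
IES = 380.0000 / (8/10) = 475.000 ms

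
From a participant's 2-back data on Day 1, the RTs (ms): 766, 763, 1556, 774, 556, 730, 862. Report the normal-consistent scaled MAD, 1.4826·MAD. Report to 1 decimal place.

53.4 ms

Sorted: 556, 730, 763, 766, 774, 862, 1556 → median = 766
|x − 766| sorted: 0, 3, 8, 36, 96, 210, 790 → MAD = 36
Robust SD ≈ 1.4826 × 36 = 53.374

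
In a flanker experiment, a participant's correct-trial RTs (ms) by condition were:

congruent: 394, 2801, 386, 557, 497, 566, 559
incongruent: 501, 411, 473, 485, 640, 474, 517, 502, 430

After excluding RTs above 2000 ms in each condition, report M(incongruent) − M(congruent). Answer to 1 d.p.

congruent: exclude 2801
M(congruent) = 2959/6 = 493.167
M(incongruent) = 4433/9 = 492.556
Difference = 492.556 − 493.167 = -0.611 ms

-0.6 ms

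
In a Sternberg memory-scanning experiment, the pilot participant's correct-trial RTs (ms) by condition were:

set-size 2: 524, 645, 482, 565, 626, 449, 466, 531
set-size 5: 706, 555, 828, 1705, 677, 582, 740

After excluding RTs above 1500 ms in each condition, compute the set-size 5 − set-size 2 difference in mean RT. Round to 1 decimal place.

145.3 ms

set-size 5: exclude 1705
M(set-size 2) = 4288/8 = 536.000
M(set-size 5) = 4088/6 = 681.333
Difference = 681.333 − 536.000 = 145.333 ms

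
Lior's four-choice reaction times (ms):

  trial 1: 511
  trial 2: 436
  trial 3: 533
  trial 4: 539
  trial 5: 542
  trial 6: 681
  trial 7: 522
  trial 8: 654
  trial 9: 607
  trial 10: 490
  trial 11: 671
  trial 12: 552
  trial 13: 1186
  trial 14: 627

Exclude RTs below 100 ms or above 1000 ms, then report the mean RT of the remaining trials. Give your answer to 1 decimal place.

566.5 ms

Excluded: 1186
Retained (n=13): Σ = 7365
Mean = 7365/13 = 566.5385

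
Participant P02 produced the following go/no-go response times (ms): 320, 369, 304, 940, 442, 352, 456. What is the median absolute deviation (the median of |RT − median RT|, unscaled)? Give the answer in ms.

65 ms

Sorted: 304, 320, 352, 369, 442, 456, 940 → median = 369
|x − 369|: 49, 0, 65, 571, 73, 17, 87
Sorted deviations: 0, 17, 49, 65, 73, 87, 571 → MAD = 65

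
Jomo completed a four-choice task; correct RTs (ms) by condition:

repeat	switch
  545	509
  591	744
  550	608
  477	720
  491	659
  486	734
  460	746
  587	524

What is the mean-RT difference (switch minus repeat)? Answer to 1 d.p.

132.1 ms

M(repeat) = 4187/8 = 523.375
M(switch) = 5244/8 = 655.500
Difference = 655.500 − 523.375 = 132.125 ms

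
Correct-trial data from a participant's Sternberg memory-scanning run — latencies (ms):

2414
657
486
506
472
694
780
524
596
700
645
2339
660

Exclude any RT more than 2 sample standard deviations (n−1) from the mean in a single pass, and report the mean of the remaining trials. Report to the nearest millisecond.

611 ms

n = 13, ΣRT = 11473, M = 882.538
Σ(x−M)² = 5381071.23; s = √(5381071.23/12) = 669.644
Cutoffs: 882.538 ± 2·669.644 → [-456.7, 2221.8]
Outside: 2339, 2414 → excluded.
Retained (n=11): Σ = 6720, mean = 6720/11 = 610.909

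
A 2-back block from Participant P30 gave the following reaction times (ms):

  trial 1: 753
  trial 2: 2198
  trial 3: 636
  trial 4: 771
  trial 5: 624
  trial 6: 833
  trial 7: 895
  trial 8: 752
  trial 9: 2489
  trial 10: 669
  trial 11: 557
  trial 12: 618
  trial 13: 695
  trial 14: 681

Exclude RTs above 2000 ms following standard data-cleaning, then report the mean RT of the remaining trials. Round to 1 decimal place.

Excluded: 2198, 2489
Retained (n=12): Σ = 8484
Mean = 8484/12 = 707.0000

707.0 ms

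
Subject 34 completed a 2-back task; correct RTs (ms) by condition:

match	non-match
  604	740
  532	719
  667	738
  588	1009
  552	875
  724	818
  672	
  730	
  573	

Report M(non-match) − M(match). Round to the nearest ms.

190 ms

M(match) = 5642/9 = 626.889
M(non-match) = 4899/6 = 816.500
Difference = 816.500 − 626.889 = 189.611 ms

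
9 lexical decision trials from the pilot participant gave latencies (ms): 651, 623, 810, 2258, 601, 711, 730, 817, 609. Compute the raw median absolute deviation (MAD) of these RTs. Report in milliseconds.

99 ms

Sorted: 601, 609, 623, 651, 711, 730, 810, 817, 2258 → median = 711
|x − 711|: 60, 88, 99, 1547, 110, 0, 19, 106, 102
Sorted deviations: 0, 19, 60, 88, 99, 102, 106, 110, 1547 → MAD = 99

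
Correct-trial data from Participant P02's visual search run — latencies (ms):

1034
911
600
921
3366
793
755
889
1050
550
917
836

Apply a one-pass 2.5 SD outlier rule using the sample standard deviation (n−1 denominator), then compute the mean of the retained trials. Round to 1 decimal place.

n = 12, ΣRT = 12622, M = 1051.833
Σ(x−M)² = 6095013.67; s = √(6095013.67/11) = 744.374
Cutoffs: 1051.833 ± 2.5·744.374 → [-809.1, 2912.8]
Outside: 3366 → excluded.
Retained (n=11): Σ = 9256, mean = 9256/11 = 841.455

841.5 ms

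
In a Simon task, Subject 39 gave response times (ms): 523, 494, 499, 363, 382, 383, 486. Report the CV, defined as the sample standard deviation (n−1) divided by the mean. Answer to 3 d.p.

n = 7, Σ = 3130, M = 447.1429
Σ(x−M)² = 27586.857; s = √(27586.857/6) = 67.8071
CV = 67.8071 / 447.1429 = 0.15165

0.152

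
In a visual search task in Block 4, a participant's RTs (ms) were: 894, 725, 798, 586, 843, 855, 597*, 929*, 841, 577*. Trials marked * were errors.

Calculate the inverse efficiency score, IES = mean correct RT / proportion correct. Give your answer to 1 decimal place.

Correct trials (n=7): 894, 725, 798, 586, 843, 855, 841
Mean correct RT = 5542/7 = 791.7143 ms
Proportion correct = 7/10
IES = 791.7143 / (7/10) = 1131.020 ms

1131.0 ms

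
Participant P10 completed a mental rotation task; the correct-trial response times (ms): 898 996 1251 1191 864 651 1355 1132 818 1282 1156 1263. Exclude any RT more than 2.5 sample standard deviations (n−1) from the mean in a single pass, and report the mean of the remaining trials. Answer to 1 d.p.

n = 12, ΣRT = 12857, M = 1071.417
Σ(x−M)² = 538596.92; s = √(538596.92/11) = 221.277
Cutoffs: 1071.417 ± 2.5·221.277 → [518.2, 1624.6]
No RTs fall outside the cutoffs; all 12 retained. Mean = 12857/12 = 1071.417

1071.4 ms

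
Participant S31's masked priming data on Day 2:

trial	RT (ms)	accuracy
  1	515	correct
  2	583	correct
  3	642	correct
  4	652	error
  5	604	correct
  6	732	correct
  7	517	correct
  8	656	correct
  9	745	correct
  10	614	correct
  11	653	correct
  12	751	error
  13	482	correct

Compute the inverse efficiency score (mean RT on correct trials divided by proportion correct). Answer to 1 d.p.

Correct trials (n=11): 515, 583, 642, 604, 732, 517, 656, 745, 614, 653, 482
Mean correct RT = 6743/11 = 613.0000 ms
Proportion correct = 11/13
IES = 613.0000 / (11/13) = 724.455 ms

724.5 ms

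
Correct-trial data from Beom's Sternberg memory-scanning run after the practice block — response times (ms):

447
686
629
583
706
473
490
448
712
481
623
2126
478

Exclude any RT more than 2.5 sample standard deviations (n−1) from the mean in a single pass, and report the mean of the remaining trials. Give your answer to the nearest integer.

n = 13, ΣRT = 8882, M = 683.231
Σ(x−M)² = 2375242.31; s = √(2375242.31/12) = 444.901
Cutoffs: 683.231 ± 2.5·444.901 → [-429.0, 1795.5]
Outside: 2126 → excluded.
Retained (n=12): Σ = 6756, mean = 6756/12 = 563.000

563 ms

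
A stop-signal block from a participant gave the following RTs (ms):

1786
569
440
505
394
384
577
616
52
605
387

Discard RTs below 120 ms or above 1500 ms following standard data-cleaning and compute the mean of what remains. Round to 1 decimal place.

497.4 ms

Excluded: 52, 1786
Retained (n=9): Σ = 4477
Mean = 4477/9 = 497.4444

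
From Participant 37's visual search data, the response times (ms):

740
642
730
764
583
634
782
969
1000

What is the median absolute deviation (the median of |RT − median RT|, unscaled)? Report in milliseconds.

98 ms

Sorted: 583, 634, 642, 730, 740, 764, 782, 969, 1000 → median = 740
|x − 740|: 0, 98, 10, 24, 157, 106, 42, 229, 260
Sorted deviations: 0, 10, 24, 42, 98, 106, 157, 229, 260 → MAD = 98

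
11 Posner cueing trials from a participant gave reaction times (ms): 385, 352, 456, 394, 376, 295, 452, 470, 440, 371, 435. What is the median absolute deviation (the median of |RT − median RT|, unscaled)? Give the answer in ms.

Sorted: 295, 352, 371, 376, 385, 394, 435, 440, 452, 456, 470 → median = 394
|x − 394|: 9, 42, 62, 0, 18, 99, 58, 76, 46, 23, 41
Sorted deviations: 0, 9, 18, 23, 41, 42, 46, 58, 62, 76, 99 → MAD = 42

42 ms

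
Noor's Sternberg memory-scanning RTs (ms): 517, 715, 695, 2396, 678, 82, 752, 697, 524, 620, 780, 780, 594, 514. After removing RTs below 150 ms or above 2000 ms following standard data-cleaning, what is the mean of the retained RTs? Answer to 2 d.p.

655.50 ms

Excluded: 82, 2396
Retained (n=12): Σ = 7866
Mean = 7866/12 = 655.5000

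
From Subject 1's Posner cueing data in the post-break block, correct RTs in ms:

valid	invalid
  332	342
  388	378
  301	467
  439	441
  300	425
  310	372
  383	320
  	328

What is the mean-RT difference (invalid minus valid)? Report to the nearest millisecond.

34 ms

M(valid) = 2453/7 = 350.429
M(invalid) = 3073/8 = 384.125
Difference = 384.125 − 350.429 = 33.696 ms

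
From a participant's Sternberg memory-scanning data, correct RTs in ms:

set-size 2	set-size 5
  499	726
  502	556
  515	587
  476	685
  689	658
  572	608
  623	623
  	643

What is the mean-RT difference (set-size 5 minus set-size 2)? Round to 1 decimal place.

82.0 ms

M(set-size 2) = 3876/7 = 553.714
M(set-size 5) = 5086/8 = 635.750
Difference = 635.750 − 553.714 = 82.036 ms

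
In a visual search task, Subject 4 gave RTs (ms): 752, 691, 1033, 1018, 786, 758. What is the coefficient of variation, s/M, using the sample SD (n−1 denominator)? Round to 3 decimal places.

0.175

n = 6, Σ = 5038, M = 839.6667
Σ(x−M)² = 108517.333; s = √(108517.333/5) = 147.3210
CV = 147.3210 / 839.6667 = 0.17545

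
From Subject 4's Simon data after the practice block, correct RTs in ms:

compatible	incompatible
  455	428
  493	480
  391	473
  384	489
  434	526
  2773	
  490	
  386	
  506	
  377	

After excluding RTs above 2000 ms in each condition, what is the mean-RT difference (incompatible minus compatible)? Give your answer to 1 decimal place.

44.1 ms

compatible: exclude 2773
M(compatible) = 3916/9 = 435.111
M(incompatible) = 2396/5 = 479.200
Difference = 479.200 − 435.111 = 44.089 ms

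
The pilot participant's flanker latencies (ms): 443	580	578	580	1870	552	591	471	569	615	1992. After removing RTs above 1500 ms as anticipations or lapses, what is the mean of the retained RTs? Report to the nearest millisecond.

553 ms

Excluded: 1870, 1992
Retained (n=9): Σ = 4979
Mean = 4979/9 = 553.2222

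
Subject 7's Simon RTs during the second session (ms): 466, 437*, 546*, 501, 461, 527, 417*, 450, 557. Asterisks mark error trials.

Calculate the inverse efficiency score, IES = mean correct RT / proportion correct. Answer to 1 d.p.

Correct trials (n=6): 466, 501, 461, 527, 450, 557
Mean correct RT = 2962/6 = 493.6667 ms
Proportion correct = 6/9
IES = 493.6667 / (6/9) = 740.500 ms

740.5 ms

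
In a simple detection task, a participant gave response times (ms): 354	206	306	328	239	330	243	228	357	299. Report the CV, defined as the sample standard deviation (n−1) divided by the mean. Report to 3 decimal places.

n = 10, Σ = 2890, M = 289.0000
Σ(x−M)² = 27666.000; s = √(27666.000/9) = 55.4437
CV = 55.4437 / 289.0000 = 0.19185

0.192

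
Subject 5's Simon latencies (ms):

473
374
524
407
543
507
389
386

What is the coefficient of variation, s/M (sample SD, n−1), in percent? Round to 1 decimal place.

15.3%

n = 8, Σ = 3603, M = 450.3750
Σ(x−M)² = 33343.875; s = √(33343.875/7) = 69.0175
CV = 69.0175 / 450.3750 = 0.15324 = 15.324%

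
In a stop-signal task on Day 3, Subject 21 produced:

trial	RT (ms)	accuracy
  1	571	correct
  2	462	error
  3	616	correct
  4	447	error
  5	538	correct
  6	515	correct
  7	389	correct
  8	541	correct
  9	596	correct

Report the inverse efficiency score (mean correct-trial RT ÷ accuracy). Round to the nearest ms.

692 ms

Correct trials (n=7): 571, 616, 538, 515, 389, 541, 596
Mean correct RT = 3766/7 = 538.0000 ms
Proportion correct = 7/9
IES = 538.0000 / (7/9) = 691.714 ms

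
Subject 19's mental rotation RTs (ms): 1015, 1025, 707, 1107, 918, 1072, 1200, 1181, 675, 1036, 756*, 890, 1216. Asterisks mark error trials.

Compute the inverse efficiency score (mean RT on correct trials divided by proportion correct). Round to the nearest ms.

1087 ms

Correct trials (n=12): 1015, 1025, 707, 1107, 918, 1072, 1200, 1181, 675, 1036, 890, 1216
Mean correct RT = 12042/12 = 1003.5000 ms
Proportion correct = 12/13
IES = 1003.5000 / (12/13) = 1087.125 ms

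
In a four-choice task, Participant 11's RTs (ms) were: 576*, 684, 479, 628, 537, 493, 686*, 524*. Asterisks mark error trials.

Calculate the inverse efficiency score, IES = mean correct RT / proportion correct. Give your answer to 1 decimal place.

902.7 ms

Correct trials (n=5): 684, 479, 628, 537, 493
Mean correct RT = 2821/5 = 564.2000 ms
Proportion correct = 5/8
IES = 564.2000 / (5/8) = 902.720 ms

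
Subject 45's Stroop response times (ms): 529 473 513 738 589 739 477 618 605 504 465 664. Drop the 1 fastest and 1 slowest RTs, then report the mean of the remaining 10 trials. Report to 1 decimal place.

571.0 ms

Sorted: 465, 473, 477, 504, 513, 529, 589, 605, 618, 664, 738, 739
Drop lowest 1 (465) and highest 1 (739)
Remaining (n=10): Σ = 5710, mean = 5710/10 = 571.000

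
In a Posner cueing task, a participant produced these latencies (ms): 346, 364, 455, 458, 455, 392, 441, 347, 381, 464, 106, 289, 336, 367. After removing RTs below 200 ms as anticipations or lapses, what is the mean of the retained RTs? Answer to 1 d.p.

391.9 ms

Excluded: 106
Retained (n=13): Σ = 5095
Mean = 5095/13 = 391.9231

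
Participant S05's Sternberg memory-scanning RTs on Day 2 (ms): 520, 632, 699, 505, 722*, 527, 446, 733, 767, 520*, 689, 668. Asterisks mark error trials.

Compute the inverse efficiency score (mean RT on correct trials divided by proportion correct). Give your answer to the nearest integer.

Correct trials (n=10): 520, 632, 699, 505, 527, 446, 733, 767, 689, 668
Mean correct RT = 6186/10 = 618.6000 ms
Proportion correct = 10/12
IES = 618.6000 / (10/12) = 742.320 ms

742 ms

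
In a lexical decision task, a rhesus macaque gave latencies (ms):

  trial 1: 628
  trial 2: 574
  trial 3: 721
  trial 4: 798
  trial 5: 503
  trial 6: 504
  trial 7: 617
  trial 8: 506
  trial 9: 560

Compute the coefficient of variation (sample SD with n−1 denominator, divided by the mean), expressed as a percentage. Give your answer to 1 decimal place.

n = 9, Σ = 5411, M = 601.2222
Σ(x−M)² = 84641.556; s = √(84641.556/8) = 102.8601
CV = 102.8601 / 601.2222 = 0.17108 = 17.108%

17.1%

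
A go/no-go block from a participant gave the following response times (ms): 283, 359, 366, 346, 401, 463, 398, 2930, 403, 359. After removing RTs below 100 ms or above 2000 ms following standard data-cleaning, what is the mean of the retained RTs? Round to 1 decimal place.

375.3 ms

Excluded: 2930
Retained (n=9): Σ = 3378
Mean = 3378/9 = 375.3333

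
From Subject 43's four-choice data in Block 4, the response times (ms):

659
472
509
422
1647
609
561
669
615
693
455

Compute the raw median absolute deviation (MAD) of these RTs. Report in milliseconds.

84 ms

Sorted: 422, 455, 472, 509, 561, 609, 615, 659, 669, 693, 1647 → median = 609
|x − 609|: 50, 137, 100, 187, 1038, 0, 48, 60, 6, 84, 154
Sorted deviations: 0, 6, 48, 50, 60, 84, 100, 137, 154, 187, 1038 → MAD = 84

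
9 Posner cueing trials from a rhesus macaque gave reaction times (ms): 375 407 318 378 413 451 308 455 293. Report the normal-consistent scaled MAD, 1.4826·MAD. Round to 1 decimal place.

Sorted: 293, 308, 318, 375, 378, 407, 413, 451, 455 → median = 378
|x − 378| sorted: 0, 3, 29, 35, 60, 70, 73, 77, 85 → MAD = 60
Robust SD ≈ 1.4826 × 60 = 88.956

89.0 ms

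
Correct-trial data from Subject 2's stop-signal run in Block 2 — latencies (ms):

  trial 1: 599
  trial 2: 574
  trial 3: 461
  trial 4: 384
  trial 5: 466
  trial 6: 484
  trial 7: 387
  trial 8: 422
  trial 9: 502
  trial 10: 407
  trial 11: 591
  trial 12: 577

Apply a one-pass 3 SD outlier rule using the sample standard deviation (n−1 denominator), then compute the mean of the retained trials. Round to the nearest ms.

488 ms

n = 12, ΣRT = 5854, M = 487.833
Σ(x−M)² = 71605.67; s = √(71605.67/11) = 80.682
Cutoffs: 487.833 ± 3·80.682 → [245.8, 729.9]
No RTs fall outside the cutoffs; all 12 retained. Mean = 5854/12 = 487.833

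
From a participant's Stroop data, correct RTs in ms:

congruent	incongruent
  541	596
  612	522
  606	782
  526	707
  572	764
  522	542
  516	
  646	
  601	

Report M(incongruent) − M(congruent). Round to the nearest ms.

M(congruent) = 5142/9 = 571.333
M(incongruent) = 3913/6 = 652.167
Difference = 652.167 − 571.333 = 80.833 ms

81 ms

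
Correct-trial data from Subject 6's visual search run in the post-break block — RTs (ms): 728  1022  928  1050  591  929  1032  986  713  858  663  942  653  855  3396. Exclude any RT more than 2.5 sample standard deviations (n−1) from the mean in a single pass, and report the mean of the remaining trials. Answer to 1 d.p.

n = 15, ΣRT = 15346, M = 1023.067
Σ(x−M)² = 6349428.93; s = √(6349428.93/14) = 673.447
Cutoffs: 1023.067 ± 2.5·673.447 → [-660.6, 2706.7]
Outside: 3396 → excluded.
Retained (n=14): Σ = 11950, mean = 11950/14 = 853.571

853.6 ms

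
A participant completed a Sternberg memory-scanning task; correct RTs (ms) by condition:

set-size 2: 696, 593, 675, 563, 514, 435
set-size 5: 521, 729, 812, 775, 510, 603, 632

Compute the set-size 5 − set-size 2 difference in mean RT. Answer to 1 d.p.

75.2 ms

M(set-size 2) = 3476/6 = 579.333
M(set-size 5) = 4582/7 = 654.571
Difference = 654.571 − 579.333 = 75.238 ms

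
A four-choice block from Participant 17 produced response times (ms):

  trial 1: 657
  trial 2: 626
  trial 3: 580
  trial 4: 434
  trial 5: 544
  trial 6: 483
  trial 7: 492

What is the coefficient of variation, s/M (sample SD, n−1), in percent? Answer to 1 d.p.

14.8%

n = 7, Σ = 3816, M = 545.1429
Σ(x−M)² = 39304.857; s = √(39304.857/6) = 80.9371
CV = 80.9371 / 545.1429 = 0.14847 = 14.847%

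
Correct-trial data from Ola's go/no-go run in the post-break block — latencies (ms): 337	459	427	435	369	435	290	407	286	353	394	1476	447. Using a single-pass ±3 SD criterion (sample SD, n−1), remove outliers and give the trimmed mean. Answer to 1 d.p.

n = 13, ΣRT = 6115, M = 470.385
Σ(x−M)² = 1134563.08; s = √(1134563.08/12) = 307.485
Cutoffs: 470.385 ± 3·307.485 → [-452.1, 1392.8]
Outside: 1476 → excluded.
Retained (n=12): Σ = 4639, mean = 4639/12 = 386.583

386.6 ms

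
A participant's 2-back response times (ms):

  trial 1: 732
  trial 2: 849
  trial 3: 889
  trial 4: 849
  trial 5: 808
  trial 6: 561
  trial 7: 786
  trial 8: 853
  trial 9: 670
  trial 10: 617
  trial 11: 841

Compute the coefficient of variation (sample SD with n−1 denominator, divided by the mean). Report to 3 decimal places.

0.142

n = 11, Σ = 8455, M = 768.6364
Σ(x−M)² = 118786.545; s = √(118786.545/10) = 108.9892
CV = 108.9892 / 768.6364 = 0.14180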